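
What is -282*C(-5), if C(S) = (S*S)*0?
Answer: 0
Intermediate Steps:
C(S) = 0 (C(S) = S²*0 = 0)
-282*C(-5) = -282*0 = 0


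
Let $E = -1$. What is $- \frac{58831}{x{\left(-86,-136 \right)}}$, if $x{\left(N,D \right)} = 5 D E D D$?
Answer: $- \frac{58831}{12577280} \approx -0.0046776$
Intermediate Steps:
$x{\left(N,D \right)} = - 5 D^{3}$ ($x{\left(N,D \right)} = 5 D - D D = 5 D \left(- D^{2}\right) = - 5 D^{3}$)
$- \frac{58831}{x{\left(-86,-136 \right)}} = - \frac{58831}{\left(-5\right) \left(-136\right)^{3}} = - \frac{58831}{\left(-5\right) \left(-2515456\right)} = - \frac{58831}{12577280}$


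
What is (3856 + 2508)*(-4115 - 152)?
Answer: -27155188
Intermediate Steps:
(3856 + 2508)*(-4115 - 152) = 6364*(-4267) = -27155188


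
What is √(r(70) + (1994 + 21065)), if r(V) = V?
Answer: √23129 ≈ 152.08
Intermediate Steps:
√(r(70) + (1994 + 21065)) = √(70 + (1994 + 21065)) = √(70 + 23059) = √23129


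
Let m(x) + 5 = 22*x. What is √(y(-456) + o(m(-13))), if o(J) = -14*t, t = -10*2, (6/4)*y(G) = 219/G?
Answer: 11*√30039/114 ≈ 16.724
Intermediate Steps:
m(x) = -5 + 22*x
y(G) = 146/G (y(G) = 2*(219/G)/3 = 146/G)
t = -20
o(J) = 280 (o(J) = -14*(-20) = 280)
√(y(-456) + o(m(-13))) = √(146/(-456) + 280) = √(146*(-1/456) + 280) = √(-73/228 + 280) = √(63767/228) = 11*√30039/114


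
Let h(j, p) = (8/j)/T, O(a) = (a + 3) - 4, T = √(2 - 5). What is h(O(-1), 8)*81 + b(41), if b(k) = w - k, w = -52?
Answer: -93 + 108*I*√3 ≈ -93.0 + 187.06*I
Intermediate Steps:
b(k) = -52 - k
T = I*√3 (T = √(-3) = I*√3 ≈ 1.732*I)
O(a) = -1 + a (O(a) = (3 + a) - 4 = -1 + a)
h(j, p) = -8*I*√3/(3*j) (h(j, p) = (8/j)/((I*√3)) = (8/j)*(-I*√3/3) = -8*I*√3/(3*j))
h(O(-1), 8)*81 + b(41) = -8*I*√3/(3*(-1 - 1))*81 + (-52 - 1*41) = -8/3*I*√3/(-2)*81 + (-52 - 41) = -8/3*I*√3*(-½)*81 - 93 = (4*I*√3/3)*81 - 93 = 108*I*√3 - 93 = -93 + 108*I*√3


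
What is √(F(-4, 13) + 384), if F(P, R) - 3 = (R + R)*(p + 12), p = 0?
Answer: √699 ≈ 26.439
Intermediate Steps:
F(P, R) = 3 + 24*R (F(P, R) = 3 + (R + R)*(0 + 12) = 3 + (2*R)*12 = 3 + 24*R)
√(F(-4, 13) + 384) = √((3 + 24*13) + 384) = √((3 + 312) + 384) = √(315 + 384) = √699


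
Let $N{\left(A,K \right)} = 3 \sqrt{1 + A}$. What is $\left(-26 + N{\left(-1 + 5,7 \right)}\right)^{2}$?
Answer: $721 - 156 \sqrt{5} \approx 372.17$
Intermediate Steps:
$\left(-26 + N{\left(-1 + 5,7 \right)}\right)^{2} = \left(-26 + 3 \sqrt{1 + \left(-1 + 5\right)}\right)^{2} = \left(-26 + 3 \sqrt{1 + 4}\right)^{2} = \left(-26 + 3 \sqrt{5}\right)^{2}$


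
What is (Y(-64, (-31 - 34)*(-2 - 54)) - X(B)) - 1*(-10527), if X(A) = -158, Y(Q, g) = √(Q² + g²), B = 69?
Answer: 10685 + 8*√207089 ≈ 14326.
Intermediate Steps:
(Y(-64, (-31 - 34)*(-2 - 54)) - X(B)) - 1*(-10527) = (√((-64)² + ((-31 - 34)*(-2 - 54))²) - 1*(-158)) - 1*(-10527) = (√(4096 + (-65*(-56))²) + 158) + 10527 = (√(4096 + 3640²) + 158) + 10527 = (√(4096 + 13249600) + 158) + 10527 = (√13253696 + 158) + 10527 = (8*√207089 + 158) + 10527 = (158 + 8*√207089) + 10527 = 10685 + 8*√207089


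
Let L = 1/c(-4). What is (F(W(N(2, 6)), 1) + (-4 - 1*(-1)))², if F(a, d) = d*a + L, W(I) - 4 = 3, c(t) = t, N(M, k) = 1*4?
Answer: 225/16 ≈ 14.063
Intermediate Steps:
N(M, k) = 4
L = -¼ (L = 1/(-4) = -¼ ≈ -0.25000)
W(I) = 7 (W(I) = 4 + 3 = 7)
F(a, d) = -¼ + a*d (F(a, d) = d*a - ¼ = a*d - ¼ = -¼ + a*d)
(F(W(N(2, 6)), 1) + (-4 - 1*(-1)))² = ((-¼ + 7*1) + (-4 - 1*(-1)))² = ((-¼ + 7) + (-4 + 1))² = (27/4 - 3)² = (15/4)² = 225/16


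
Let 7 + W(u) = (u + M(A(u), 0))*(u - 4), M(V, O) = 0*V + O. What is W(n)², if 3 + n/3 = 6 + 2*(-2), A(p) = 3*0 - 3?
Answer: 196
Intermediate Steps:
A(p) = -3 (A(p) = 0 - 3 = -3)
n = -3 (n = -9 + 3*(6 + 2*(-2)) = -9 + 3*(6 - 4) = -9 + 3*2 = -9 + 6 = -3)
M(V, O) = O (M(V, O) = 0 + O = O)
W(u) = -7 + u*(-4 + u) (W(u) = -7 + (u + 0)*(u - 4) = -7 + u*(-4 + u))
W(n)² = (-7 + (-3)² - 4*(-3))² = (-7 + 9 + 12)² = 14² = 196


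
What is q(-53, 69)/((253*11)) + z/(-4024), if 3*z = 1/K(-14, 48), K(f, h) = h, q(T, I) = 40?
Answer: 23175457/1612626048 ≈ 0.014371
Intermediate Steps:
z = 1/144 (z = (⅓)/48 = (⅓)*(1/48) = 1/144 ≈ 0.0069444)
q(-53, 69)/((253*11)) + z/(-4024) = 40/((253*11)) + (1/144)/(-4024) = 40/2783 + (1/144)*(-1/4024) = 40*(1/2783) - 1/579456 = 40/2783 - 1/579456 = 23175457/1612626048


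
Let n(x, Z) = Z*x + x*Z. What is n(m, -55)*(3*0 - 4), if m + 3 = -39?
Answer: -18480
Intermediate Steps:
m = -42 (m = -3 - 39 = -42)
n(x, Z) = 2*Z*x (n(x, Z) = Z*x + Z*x = 2*Z*x)
n(m, -55)*(3*0 - 4) = (2*(-55)*(-42))*(3*0 - 4) = 4620*(0 - 4) = 4620*(-4) = -18480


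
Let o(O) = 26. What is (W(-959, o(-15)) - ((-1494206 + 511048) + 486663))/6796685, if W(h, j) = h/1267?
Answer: 89865458/1230199985 ≈ 0.073049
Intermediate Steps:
W(h, j) = h/1267 (W(h, j) = h*(1/1267) = h/1267)
(W(-959, o(-15)) - ((-1494206 + 511048) + 486663))/6796685 = ((1/1267)*(-959) - ((-1494206 + 511048) + 486663))/6796685 = (-137/181 - (-983158 + 486663))*(1/6796685) = (-137/181 - 1*(-496495))*(1/6796685) = (-137/181 + 496495)*(1/6796685) = (89865458/181)*(1/6796685) = 89865458/1230199985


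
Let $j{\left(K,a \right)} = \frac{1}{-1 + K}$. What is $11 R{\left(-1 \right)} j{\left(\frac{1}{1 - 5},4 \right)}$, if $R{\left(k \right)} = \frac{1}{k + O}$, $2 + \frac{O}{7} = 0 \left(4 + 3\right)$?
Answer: $\frac{44}{75} \approx 0.58667$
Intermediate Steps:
$O = -14$ ($O = -14 + 7 \cdot 0 \left(4 + 3\right) = -14 + 7 \cdot 0 \cdot 7 = -14 + 7 \cdot 0 = -14 + 0 = -14$)
$R{\left(k \right)} = \frac{1}{-14 + k}$ ($R{\left(k \right)} = \frac{1}{k - 14} = \frac{1}{-14 + k}$)
$11 R{\left(-1 \right)} j{\left(\frac{1}{1 - 5},4 \right)} = \frac{11 \frac{1}{-14 - 1}}{-1 + \frac{1}{1 - 5}} = \frac{11 \frac{1}{-15}}{-1 + \frac{1}{-4}} = \frac{11 \left(- \frac{1}{15}\right)}{-1 - \frac{1}{4}} = - \frac{11}{15 \left(- \frac{5}{4}\right)} = \left(- \frac{11}{15}\right) \left(- \frac{4}{5}\right) = \frac{44}{75}$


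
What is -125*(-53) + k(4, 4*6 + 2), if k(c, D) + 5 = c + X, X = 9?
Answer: 6633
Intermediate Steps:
k(c, D) = 4 + c (k(c, D) = -5 + (c + 9) = -5 + (9 + c) = 4 + c)
-125*(-53) + k(4, 4*6 + 2) = -125*(-53) + (4 + 4) = 6625 + 8 = 6633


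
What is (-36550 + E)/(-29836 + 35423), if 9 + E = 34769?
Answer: -1790/5587 ≈ -0.32039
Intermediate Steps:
E = 34760 (E = -9 + 34769 = 34760)
(-36550 + E)/(-29836 + 35423) = (-36550 + 34760)/(-29836 + 35423) = -1790/5587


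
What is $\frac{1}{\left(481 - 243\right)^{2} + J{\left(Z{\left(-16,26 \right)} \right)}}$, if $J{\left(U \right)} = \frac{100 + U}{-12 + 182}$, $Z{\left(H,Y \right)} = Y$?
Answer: $\frac{85}{4814803} \approx 1.7654 \cdot 10^{-5}$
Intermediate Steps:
$J{\left(U \right)} = \frac{10}{17} + \frac{U}{170}$ ($J{\left(U \right)} = \frac{100 + U}{170} = \left(100 + U\right) \frac{1}{170} = \frac{10}{17} + \frac{U}{170}$)
$\frac{1}{\left(481 - 243\right)^{2} + J{\left(Z{\left(-16,26 \right)} \right)}} = \frac{1}{\left(481 - 243\right)^{2} + \left(\frac{10}{17} + \frac{1}{170} \cdot 26\right)} = \frac{1}{238^{2} + \left(\frac{10}{17} + \frac{13}{85}\right)} = \frac{1}{56644 + \frac{63}{85}} = \frac{1}{\frac{4814803}{85}} = \frac{85}{4814803}$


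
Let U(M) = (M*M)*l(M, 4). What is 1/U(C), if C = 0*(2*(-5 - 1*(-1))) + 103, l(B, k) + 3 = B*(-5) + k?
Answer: -1/5453026 ≈ -1.8338e-7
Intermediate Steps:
l(B, k) = -3 + k - 5*B (l(B, k) = -3 + (B*(-5) + k) = -3 + (-5*B + k) = -3 + (k - 5*B) = -3 + k - 5*B)
C = 103 (C = 0*(2*(-5 + 1)) + 103 = 0*(2*(-4)) + 103 = 0*(-8) + 103 = 0 + 103 = 103)
U(M) = M**2*(1 - 5*M) (U(M) = (M*M)*(-3 + 4 - 5*M) = M**2*(1 - 5*M))
1/U(C) = 1/(103**2*(1 - 5*103)) = 1/(10609*(1 - 515)) = 1/(10609*(-514)) = 1/(-5453026) = -1/5453026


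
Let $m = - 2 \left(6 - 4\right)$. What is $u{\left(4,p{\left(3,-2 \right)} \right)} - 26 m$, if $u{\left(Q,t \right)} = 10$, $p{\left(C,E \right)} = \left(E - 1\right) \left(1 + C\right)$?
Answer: $114$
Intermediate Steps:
$p{\left(C,E \right)} = \left(1 + C\right) \left(-1 + E\right)$ ($p{\left(C,E \right)} = \left(-1 + E\right) \left(1 + C\right) = \left(1 + C\right) \left(-1 + E\right)$)
$m = -4$ ($m = \left(-2\right) 2 = -4$)
$u{\left(4,p{\left(3,-2 \right)} \right)} - 26 m = 10 - -104 = 10 + 104 = 114$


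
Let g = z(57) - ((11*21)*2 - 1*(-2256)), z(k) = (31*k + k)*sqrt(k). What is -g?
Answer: 2718 - 1824*sqrt(57) ≈ -11053.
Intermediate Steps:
z(k) = 32*k**(3/2) (z(k) = (32*k)*sqrt(k) = 32*k**(3/2))
g = -2718 + 1824*sqrt(57) (g = 32*57**(3/2) - ((11*21)*2 - 1*(-2256)) = 32*(57*sqrt(57)) - (231*2 + 2256) = 1824*sqrt(57) - (462 + 2256) = 1824*sqrt(57) - 1*2718 = 1824*sqrt(57) - 2718 = -2718 + 1824*sqrt(57) ≈ 11053.)
-g = -(-2718 + 1824*sqrt(57)) = 2718 - 1824*sqrt(57)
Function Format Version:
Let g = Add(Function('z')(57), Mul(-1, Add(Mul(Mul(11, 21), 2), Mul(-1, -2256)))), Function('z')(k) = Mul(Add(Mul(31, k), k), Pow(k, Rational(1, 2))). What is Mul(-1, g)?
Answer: Add(2718, Mul(-1824, Pow(57, Rational(1, 2)))) ≈ -11053.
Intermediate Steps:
Function('z')(k) = Mul(32, Pow(k, Rational(3, 2))) (Function('z')(k) = Mul(Mul(32, k), Pow(k, Rational(1, 2))) = Mul(32, Pow(k, Rational(3, 2))))
g = Add(-2718, Mul(1824, Pow(57, Rational(1, 2)))) (g = Add(Mul(32, Pow(57, Rational(3, 2))), Mul(-1, Add(Mul(Mul(11, 21), 2), Mul(-1, -2256)))) = Add(Mul(32, Mul(57, Pow(57, Rational(1, 2)))), Mul(-1, Add(Mul(231, 2), 2256))) = Add(Mul(1824, Pow(57, Rational(1, 2))), Mul(-1, Add(462, 2256))) = Add(Mul(1824, Pow(57, Rational(1, 2))), Mul(-1, 2718)) = Add(Mul(1824, Pow(57, Rational(1, 2))), -2718) = Add(-2718, Mul(1824, Pow(57, Rational(1, 2)))) ≈ 11053.)
Mul(-1, g) = Mul(-1, Add(-2718, Mul(1824, Pow(57, Rational(1, 2))))) = Add(2718, Mul(-1824, Pow(57, Rational(1, 2))))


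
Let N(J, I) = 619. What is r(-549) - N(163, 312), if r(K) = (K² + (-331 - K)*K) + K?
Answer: 180551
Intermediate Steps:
r(K) = K + K² + K*(-331 - K) (r(K) = (K² + K*(-331 - K)) + K = K + K² + K*(-331 - K))
r(-549) - N(163, 312) = -330*(-549) - 1*619 = 181170 - 619 = 180551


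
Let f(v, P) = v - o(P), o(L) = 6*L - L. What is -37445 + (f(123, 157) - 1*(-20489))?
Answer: -17618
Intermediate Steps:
o(L) = 5*L
f(v, P) = v - 5*P
-37445 + (f(123, 157) - 1*(-20489)) = -37445 + ((123 - 5*157) - 1*(-20489)) = -37445 + ((123 - 785) + 20489) = -37445 + (-662 + 20489) = -37445 + 19827 = -17618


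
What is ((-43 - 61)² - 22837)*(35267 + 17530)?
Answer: -634672737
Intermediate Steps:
((-43 - 61)² - 22837)*(35267 + 17530) = ((-104)² - 22837)*52797 = (10816 - 22837)*52797 = -12021*52797 = -634672737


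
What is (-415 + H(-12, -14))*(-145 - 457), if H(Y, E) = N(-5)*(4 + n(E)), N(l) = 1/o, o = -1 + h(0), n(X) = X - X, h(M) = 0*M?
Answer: 252238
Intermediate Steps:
h(M) = 0
n(X) = 0
o = -1 (o = -1 + 0 = -1)
N(l) = -1 (N(l) = 1/(-1) = -1)
H(Y, E) = -4 (H(Y, E) = -(4 + 0) = -1*4 = -4)
(-415 + H(-12, -14))*(-145 - 457) = (-415 - 4)*(-145 - 457) = -419*(-602) = 252238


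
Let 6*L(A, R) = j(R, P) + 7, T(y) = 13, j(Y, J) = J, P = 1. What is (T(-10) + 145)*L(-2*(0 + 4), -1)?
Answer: 632/3 ≈ 210.67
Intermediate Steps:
L(A, R) = 4/3 (L(A, R) = (1 + 7)/6 = (⅙)*8 = 4/3)
(T(-10) + 145)*L(-2*(0 + 4), -1) = (13 + 145)*(4/3) = 158*(4/3) = 632/3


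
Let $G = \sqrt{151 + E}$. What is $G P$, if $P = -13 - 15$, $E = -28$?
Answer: $- 28 \sqrt{123} \approx -310.54$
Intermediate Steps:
$G = \sqrt{123}$ ($G = \sqrt{151 - 28} = \sqrt{123} \approx 11.091$)
$P = -28$ ($P = -13 - 15 = -28$)
$G P = \sqrt{123} \left(-28\right) = - 28 \sqrt{123}$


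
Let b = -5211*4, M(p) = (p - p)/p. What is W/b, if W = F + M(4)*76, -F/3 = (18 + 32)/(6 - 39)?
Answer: -25/114642 ≈ -0.00021807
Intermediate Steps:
M(p) = 0 (M(p) = 0/p = 0)
F = 50/11 (F = -3*(18 + 32)/(6 - 39) = -150/(-33) = -150*(-1)/33 = -3*(-50/33) = 50/11 ≈ 4.5455)
b = -20844
W = 50/11 (W = 50/11 + 0*76 = 50/11 + 0 = 50/11 ≈ 4.5455)
W/b = (50/11)/(-20844) = (50/11)*(-1/20844) = -25/114642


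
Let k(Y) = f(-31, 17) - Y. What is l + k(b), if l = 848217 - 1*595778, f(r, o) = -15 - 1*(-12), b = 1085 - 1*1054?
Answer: 252405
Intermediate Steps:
b = 31 (b = 1085 - 1054 = 31)
f(r, o) = -3 (f(r, o) = -15 + 12 = -3)
l = 252439 (l = 848217 - 595778 = 252439)
k(Y) = -3 - Y
l + k(b) = 252439 + (-3 - 1*31) = 252439 + (-3 - 31) = 252439 - 34 = 252405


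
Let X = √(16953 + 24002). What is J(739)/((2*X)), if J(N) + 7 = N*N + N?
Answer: 546853*√40955/81910 ≈ 1351.1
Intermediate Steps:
X = √40955 ≈ 202.37
J(N) = -7 + N + N² (J(N) = -7 + (N*N + N) = -7 + (N² + N) = -7 + (N + N²) = -7 + N + N²)
J(739)/((2*X)) = (-7 + 739 + 739²)/((2*√40955)) = (-7 + 739 + 546121)*(√40955/81910) = 546853*(√40955/81910) = 546853*√40955/81910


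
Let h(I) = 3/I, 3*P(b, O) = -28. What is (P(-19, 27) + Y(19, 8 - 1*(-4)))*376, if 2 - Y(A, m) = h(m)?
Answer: -8554/3 ≈ -2851.3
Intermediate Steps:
P(b, O) = -28/3 (P(b, O) = (⅓)*(-28) = -28/3)
Y(A, m) = 2 - 3/m
(P(-19, 27) + Y(19, 8 - 1*(-4)))*376 = (-28/3 + (2 - 3/(8 - 1*(-4))))*376 = (-28/3 + (2 - 3/(8 + 4)))*376 = (-28/3 + (2 - 3/12))*376 = (-28/3 + (2 - 3*1/12))*376 = (-28/3 + (2 - ¼))*376 = (-28/3 + 7/4)*376 = -91/12*376 = -8554/3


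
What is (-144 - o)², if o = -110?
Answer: 1156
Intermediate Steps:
(-144 - o)² = (-144 - 1*(-110))² = (-144 + 110)² = (-34)² = 1156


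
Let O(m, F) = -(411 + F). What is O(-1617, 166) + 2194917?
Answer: 2194340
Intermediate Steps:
O(m, F) = -411 - F
O(-1617, 166) + 2194917 = (-411 - 1*166) + 2194917 = (-411 - 166) + 2194917 = -577 + 2194917 = 2194340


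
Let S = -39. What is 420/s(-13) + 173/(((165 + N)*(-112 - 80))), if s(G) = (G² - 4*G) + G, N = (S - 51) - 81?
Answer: 32489/14976 ≈ 2.1694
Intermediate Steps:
N = -171 (N = (-39 - 51) - 81 = -90 - 81 = -171)
s(G) = G² - 3*G
420/s(-13) + 173/(((165 + N)*(-112 - 80))) = 420/((-13*(-3 - 13))) + 173/(((165 - 171)*(-112 - 80))) = 420/((-13*(-16))) + 173/((-6*(-192))) = 420/208 + 173/1152 = 420*(1/208) + 173*(1/1152) = 105/52 + 173/1152 = 32489/14976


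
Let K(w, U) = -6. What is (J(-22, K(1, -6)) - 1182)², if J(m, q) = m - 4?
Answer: 1459264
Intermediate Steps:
J(m, q) = -4 + m
(J(-22, K(1, -6)) - 1182)² = ((-4 - 22) - 1182)² = (-26 - 1182)² = (-1208)² = 1459264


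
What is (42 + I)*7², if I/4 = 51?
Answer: 12054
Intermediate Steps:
I = 204 (I = 4*51 = 204)
(42 + I)*7² = (42 + 204)*7² = 246*49 = 12054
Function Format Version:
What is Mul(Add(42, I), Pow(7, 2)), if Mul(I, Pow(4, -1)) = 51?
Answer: 12054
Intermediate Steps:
I = 204 (I = Mul(4, 51) = 204)
Mul(Add(42, I), Pow(7, 2)) = Mul(Add(42, 204), Pow(7, 2)) = Mul(246, 49) = 12054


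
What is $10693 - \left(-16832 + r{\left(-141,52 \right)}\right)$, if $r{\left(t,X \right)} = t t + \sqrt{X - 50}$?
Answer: $7644 - \sqrt{2} \approx 7642.6$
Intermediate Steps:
$r{\left(t,X \right)} = t^{2} + \sqrt{-50 + X}$
$10693 - \left(-16832 + r{\left(-141,52 \right)}\right) = 10693 - \left(-16832 + \left(\left(-141\right)^{2} + \sqrt{-50 + 52}\right)\right) = 10693 - \left(-16832 + \left(19881 + \sqrt{2}\right)\right) = 10693 - \left(3049 + \sqrt{2}\right) = 7644 - \sqrt{2}$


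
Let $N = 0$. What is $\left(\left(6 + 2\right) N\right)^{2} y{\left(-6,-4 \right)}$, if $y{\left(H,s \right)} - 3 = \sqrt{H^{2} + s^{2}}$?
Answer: $0$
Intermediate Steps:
$y{\left(H,s \right)} = 3 + \sqrt{H^{2} + s^{2}}$
$\left(\left(6 + 2\right) N\right)^{2} y{\left(-6,-4 \right)} = \left(\left(6 + 2\right) 0\right)^{2} \left(3 + \sqrt{\left(-6\right)^{2} + \left(-4\right)^{2}}\right) = \left(8 \cdot 0\right)^{2} \left(3 + \sqrt{36 + 16}\right) = 0^{2} \left(3 + \sqrt{52}\right) = 0 \left(3 + 2 \sqrt{13}\right) = 0$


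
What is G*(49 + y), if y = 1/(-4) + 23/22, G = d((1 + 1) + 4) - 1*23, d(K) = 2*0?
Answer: -50393/44 ≈ -1145.3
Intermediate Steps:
d(K) = 0
G = -23 (G = 0 - 1*23 = 0 - 23 = -23)
y = 35/44 (y = 1*(-¼) + 23*(1/22) = -¼ + 23/22 = 35/44 ≈ 0.79545)
G*(49 + y) = -23*(49 + 35/44) = -23*2191/44 = -50393/44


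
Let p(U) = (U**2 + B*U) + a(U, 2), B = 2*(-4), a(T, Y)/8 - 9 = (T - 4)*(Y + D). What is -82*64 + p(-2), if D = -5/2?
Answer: -5132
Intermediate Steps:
D = -5/2 (D = -5*1/2 = -5/2 ≈ -2.5000)
a(T, Y) = 72 + 8*(-4 + T)*(-5/2 + Y) (a(T, Y) = 72 + 8*((T - 4)*(Y - 5/2)) = 72 + 8*((-4 + T)*(-5/2 + Y)) = 72 + 8*(-4 + T)*(-5/2 + Y))
B = -8
p(U) = 88 + U**2 - 12*U (p(U) = (U**2 - 8*U) + (152 - 32*2 - 20*U + 8*U*2) = (U**2 - 8*U) + (152 - 64 - 20*U + 16*U) = (U**2 - 8*U) + (88 - 4*U) = 88 + U**2 - 12*U)
-82*64 + p(-2) = -82*64 + (88 + (-2)**2 - 12*(-2)) = -5248 + (88 + 4 + 24) = -5248 + 116 = -5132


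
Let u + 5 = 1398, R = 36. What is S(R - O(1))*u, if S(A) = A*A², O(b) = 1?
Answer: 59724875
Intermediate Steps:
S(A) = A³
u = 1393 (u = -5 + 1398 = 1393)
S(R - O(1))*u = (36 - 1*1)³*1393 = (36 - 1)³*1393 = 35³*1393 = 42875*1393 = 59724875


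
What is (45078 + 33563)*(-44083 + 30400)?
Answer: -1076044803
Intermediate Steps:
(45078 + 33563)*(-44083 + 30400) = 78641*(-13683) = -1076044803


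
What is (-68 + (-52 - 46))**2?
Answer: 27556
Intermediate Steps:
(-68 + (-52 - 46))**2 = (-68 - 98)**2 = (-166)**2 = 27556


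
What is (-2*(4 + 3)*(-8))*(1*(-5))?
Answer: -560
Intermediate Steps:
(-2*(4 + 3)*(-8))*(1*(-5)) = (-2*7*(-8))*(-5) = -14*(-8)*(-5) = 112*(-5) = -560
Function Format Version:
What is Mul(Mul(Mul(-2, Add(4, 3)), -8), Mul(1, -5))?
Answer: -560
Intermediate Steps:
Mul(Mul(Mul(-2, Add(4, 3)), -8), Mul(1, -5)) = Mul(Mul(Mul(-2, 7), -8), -5) = Mul(Mul(-14, -8), -5) = Mul(112, -5) = -560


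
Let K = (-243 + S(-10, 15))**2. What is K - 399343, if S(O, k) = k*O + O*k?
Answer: -104494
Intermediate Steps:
S(O, k) = 2*O*k (S(O, k) = O*k + O*k = 2*O*k)
K = 294849 (K = (-243 + 2*(-10)*15)**2 = (-243 - 300)**2 = (-543)**2 = 294849)
K - 399343 = 294849 - 399343 = -104494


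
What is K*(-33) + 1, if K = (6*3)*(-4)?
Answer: 2377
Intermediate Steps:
K = -72 (K = 18*(-4) = -72)
K*(-33) + 1 = -72*(-33) + 1 = 2376 + 1 = 2377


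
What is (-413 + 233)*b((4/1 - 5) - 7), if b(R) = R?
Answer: 1440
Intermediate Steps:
(-413 + 233)*b((4/1 - 5) - 7) = (-413 + 233)*((4/1 - 5) - 7) = -180*((4*1 - 5) - 7) = -180*((4 - 5) - 7) = -180*(-1 - 7) = -180*(-8) = 1440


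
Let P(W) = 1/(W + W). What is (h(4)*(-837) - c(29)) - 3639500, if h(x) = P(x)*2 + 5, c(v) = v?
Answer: -14575693/4 ≈ -3.6439e+6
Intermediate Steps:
P(W) = 1/(2*W)
h(x) = 5 + 1/x (h(x) = (1/(2*x))*2 + 5 = 1/x + 5 = 5 + 1/x)
(h(4)*(-837) - c(29)) - 3639500 = ((5 + 1/4)*(-837) - 1*29) - 3639500 = ((5 + ¼)*(-837) - 29) - 3639500 = ((21/4)*(-837) - 29) - 3639500 = (-17577/4 - 29) - 3639500 = -17693/4 - 3639500 = -14575693/4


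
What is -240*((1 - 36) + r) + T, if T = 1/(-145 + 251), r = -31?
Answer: 1679041/106 ≈ 15840.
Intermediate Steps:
T = 1/106 ≈ 0.0094340
-240*((1 - 36) + r) + T = -240*((1 - 36) - 31) + 1/106 = -240*(-35 - 31) + 1/106 = -240*(-66) + 1/106 = 15840 + 1/106 = 1679041/106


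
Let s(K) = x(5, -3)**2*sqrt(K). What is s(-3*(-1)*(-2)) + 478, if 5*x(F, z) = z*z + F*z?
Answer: 478 + 36*I*sqrt(6)/25 ≈ 478.0 + 3.5273*I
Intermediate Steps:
x(F, z) = z**2/5 + F*z/5 (x(F, z) = (z*z + F*z)/5 = (z**2 + F*z)/5 = z**2/5 + F*z/5)
s(K) = 36*sqrt(K)/25 (s(K) = ((1/5)*(-3)*(5 - 3))**2*sqrt(K) = ((1/5)*(-3)*2)**2*sqrt(K) = (-6/5)**2*sqrt(K) = 36*sqrt(K)/25)
s(-3*(-1)*(-2)) + 478 = 36*sqrt(-3*(-1)*(-2))/25 + 478 = 36*sqrt(3*(-2))/25 + 478 = 36*sqrt(-6)/25 + 478 = 36*(I*sqrt(6))/25 + 478 = 36*I*sqrt(6)/25 + 478 = 478 + 36*I*sqrt(6)/25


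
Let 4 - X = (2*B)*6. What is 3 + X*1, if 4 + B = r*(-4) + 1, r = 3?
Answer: 187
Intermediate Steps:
B = -15 (B = -4 + (3*(-4) + 1) = -4 + (-12 + 1) = -4 - 11 = -15)
X = 184 (X = 4 - 2*(-15)*6 = 4 - (-30)*6 = 4 - 1*(-180) = 4 + 180 = 184)
3 + X*1 = 3 + 184*1 = 3 + 184 = 187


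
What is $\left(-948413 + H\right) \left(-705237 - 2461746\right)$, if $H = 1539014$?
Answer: $-1870423326783$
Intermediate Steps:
$\left(-948413 + H\right) \left(-705237 - 2461746\right) = \left(-948413 + 1539014\right) \left(-705237 - 2461746\right) = 590601 \left(-3166983\right) = -1870423326783$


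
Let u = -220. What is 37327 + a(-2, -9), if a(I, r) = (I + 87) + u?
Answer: 37192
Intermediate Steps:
a(I, r) = -133 + I (a(I, r) = (I + 87) - 220 = (87 + I) - 220 = -133 + I)
37327 + a(-2, -9) = 37327 + (-133 - 2) = 37327 - 135 = 37192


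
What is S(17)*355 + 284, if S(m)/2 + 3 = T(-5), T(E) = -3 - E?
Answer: -426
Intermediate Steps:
S(m) = -2 (S(m) = -6 + 2*(-3 - 1*(-5)) = -6 + 2*(-3 + 5) = -6 + 2*2 = -6 + 4 = -2)
S(17)*355 + 284 = -2*355 + 284 = -710 + 284 = -426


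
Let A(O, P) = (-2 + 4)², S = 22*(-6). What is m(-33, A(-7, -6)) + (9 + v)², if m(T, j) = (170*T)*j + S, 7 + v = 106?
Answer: -10908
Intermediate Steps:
v = 99 (v = -7 + 106 = 99)
S = -132
A(O, P) = 4 (A(O, P) = 2² = 4)
m(T, j) = -132 + 170*T*j (m(T, j) = (170*T)*j - 132 = 170*T*j - 132 = -132 + 170*T*j)
m(-33, A(-7, -6)) + (9 + v)² = (-132 + 170*(-33)*4) + (9 + 99)² = (-132 - 22440) + 108² = -22572 + 11664 = -10908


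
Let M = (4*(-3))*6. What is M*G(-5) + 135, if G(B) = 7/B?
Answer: 1179/5 ≈ 235.80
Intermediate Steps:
M = -72 (M = -12*6 = -72)
M*G(-5) + 135 = -504/(-5) + 135 = -504*(-1)/5 + 135 = -72*(-7/5) + 135 = 504/5 + 135 = 1179/5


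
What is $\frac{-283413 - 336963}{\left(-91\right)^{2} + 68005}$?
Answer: $- \frac{310188}{38143} \approx -8.1322$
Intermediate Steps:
$\frac{-283413 - 336963}{\left(-91\right)^{2} + 68005} = - \frac{620376}{8281 + 68005} = - \frac{620376}{76286} = \left(-620376\right) \frac{1}{76286} = - \frac{310188}{38143}$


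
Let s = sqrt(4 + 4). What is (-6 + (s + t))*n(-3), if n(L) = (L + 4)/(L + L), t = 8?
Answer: -1/3 - sqrt(2)/3 ≈ -0.80474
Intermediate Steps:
n(L) = (4 + L)/(2*L) (n(L) = (4 + L)/((2*L)) = (4 + L)*(1/(2*L)) = (4 + L)/(2*L))
s = 2*sqrt(2) (s = sqrt(8) = 2*sqrt(2) ≈ 2.8284)
(-6 + (s + t))*n(-3) = (-6 + (2*sqrt(2) + 8))*((1/2)*(4 - 3)/(-3)) = (-6 + (8 + 2*sqrt(2)))*((1/2)*(-1/3)*1) = (2 + 2*sqrt(2))*(-1/6) = -1/3 - sqrt(2)/3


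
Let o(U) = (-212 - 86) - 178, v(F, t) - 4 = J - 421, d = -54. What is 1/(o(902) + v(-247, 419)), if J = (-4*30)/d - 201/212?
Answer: -1908/1701413 ≈ -0.0011214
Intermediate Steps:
J = 2431/1908 (J = -4*30/(-54) - 201/212 = -120*(-1/54) - 201*1/212 = 20/9 - 201/212 = 2431/1908 ≈ 1.2741)
v(F, t) = -793205/1908 (v(F, t) = 4 + (2431/1908 - 421) = 4 - 800837/1908 = -793205/1908)
o(U) = -476 (o(U) = -298 - 178 = -476)
1/(o(902) + v(-247, 419)) = 1/(-476 - 793205/1908) = 1/(-1701413/1908) = -1908/1701413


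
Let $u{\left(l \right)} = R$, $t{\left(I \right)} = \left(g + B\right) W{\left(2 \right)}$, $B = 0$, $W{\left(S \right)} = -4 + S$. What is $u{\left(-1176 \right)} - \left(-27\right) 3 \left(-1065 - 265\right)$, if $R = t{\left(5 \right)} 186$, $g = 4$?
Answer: $-109218$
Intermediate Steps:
$t{\left(I \right)} = -8$ ($t{\left(I \right)} = \left(4 + 0\right) \left(-4 + 2\right) = 4 \left(-2\right) = -8$)
$R = -1488$ ($R = \left(-8\right) 186 = -1488$)
$u{\left(l \right)} = -1488$
$u{\left(-1176 \right)} - \left(-27\right) 3 \left(-1065 - 265\right) = -1488 - \left(-27\right) 3 \left(-1065 - 265\right) = -1488 - \left(-81\right) \left(-1330\right) = -1488 - 107730 = -109218$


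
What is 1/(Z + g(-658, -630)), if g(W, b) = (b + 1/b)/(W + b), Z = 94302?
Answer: 811440/76520811781 ≈ 1.0604e-5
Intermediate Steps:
g(W, b) = (b + 1/b)/(W + b)
1/(Z + g(-658, -630)) = 1/(94302 + (1 + (-630)²)/((-630)*(-658 - 630))) = 1/(94302 - 1/630*(1 + 396900)/(-1288)) = 1/(94302 - 1/630*(-1/1288)*396901) = 1/(94302 + 396901/811440) = 1/(76520811781/811440) = 811440/76520811781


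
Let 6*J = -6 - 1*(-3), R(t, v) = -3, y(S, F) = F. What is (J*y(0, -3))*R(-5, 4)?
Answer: -9/2 ≈ -4.5000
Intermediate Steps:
J = -½ (J = (-6 - 1*(-3))/6 = (-6 + 3)/6 = (⅙)*(-3) = -½ ≈ -0.50000)
(J*y(0, -3))*R(-5, 4) = -½*(-3)*(-3) = (3/2)*(-3) = -9/2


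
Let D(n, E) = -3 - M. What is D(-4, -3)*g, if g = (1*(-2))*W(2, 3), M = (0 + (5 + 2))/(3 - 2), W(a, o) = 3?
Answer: 60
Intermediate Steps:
M = 7 (M = (0 + 7)/1 = 7*1 = 7)
g = -6 (g = (1*(-2))*3 = -2*3 = -6)
D(n, E) = -10 (D(n, E) = -3 - 1*7 = -3 - 7 = -10)
D(-4, -3)*g = -10*(-6) = 60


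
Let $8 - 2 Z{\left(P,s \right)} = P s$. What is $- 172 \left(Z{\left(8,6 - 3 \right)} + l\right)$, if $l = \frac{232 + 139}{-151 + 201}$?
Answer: $\frac{2494}{25} \approx 99.76$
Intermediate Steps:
$l = \frac{371}{50} \approx 7.42$
$Z{\left(P,s \right)} = 4 - \frac{P s}{2}$
$- 172 \left(Z{\left(8,6 - 3 \right)} + l\right) = - 172 \left(\left(4 - 4 \left(6 - 3\right)\right) + \frac{371}{50}\right) = - 172 \left(\left(4 - 4 \cdot 3\right) + \frac{371}{50}\right) = - 172 \left(\left(4 - 12\right) + \frac{371}{50}\right) = - 172 \left(-8 + \frac{371}{50}\right) = \left(-172\right) \left(- \frac{29}{50}\right) = \frac{2494}{25}$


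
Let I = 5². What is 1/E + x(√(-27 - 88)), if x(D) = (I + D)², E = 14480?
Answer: 7384801/14480 + 50*I*√115 ≈ 510.0 + 536.19*I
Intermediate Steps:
I = 25
x(D) = (25 + D)²
1/E + x(√(-27 - 88)) = 1/14480 + (25 + √(-27 - 88))² = 1/14480 + (25 + √(-115))² = 1/14480 + (25 + I*√115)²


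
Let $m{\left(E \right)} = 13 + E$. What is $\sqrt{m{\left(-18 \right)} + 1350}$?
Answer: $\sqrt{1345} \approx 36.674$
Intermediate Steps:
$\sqrt{m{\left(-18 \right)} + 1350} = \sqrt{\left(13 - 18\right) + 1350} = \sqrt{-5 + 1350} = \sqrt{1345}$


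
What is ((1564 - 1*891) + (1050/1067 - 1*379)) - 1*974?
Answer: -724510/1067 ≈ -679.02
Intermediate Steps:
((1564 - 1*891) + (1050/1067 - 1*379)) - 1*974 = ((1564 - 891) + (1050*(1/1067) - 379)) - 974 = (673 + (1050/1067 - 379)) - 974 = (673 - 403343/1067) - 974 = 314748/1067 - 974 = -724510/1067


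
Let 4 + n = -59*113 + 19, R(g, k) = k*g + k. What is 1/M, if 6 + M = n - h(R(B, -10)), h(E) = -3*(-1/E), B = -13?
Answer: -40/266321 ≈ -0.00015019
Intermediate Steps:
R(g, k) = k + g*k (R(g, k) = g*k + k = k + g*k)
h(E) = 3/E (h(E) = -(-3)/E = 3/E)
n = -6652 (n = -4 + (-59*113 + 19) = -4 + (-6667 + 19) = -4 - 6648 = -6652)
M = -266321/40 (M = -6 + (-6652 - 3/((-10*(1 - 13)))) = -6 + (-6652 - 3/((-10*(-12)))) = -6 + (-6652 - 3/120) = -6 + (-6652 - 1*1/40) = -6 + (-6652 - 1/40) = -6 - 266081/40 = -266321/40 ≈ -6658.0)
1/M = 1/(-266321/40) = -40/266321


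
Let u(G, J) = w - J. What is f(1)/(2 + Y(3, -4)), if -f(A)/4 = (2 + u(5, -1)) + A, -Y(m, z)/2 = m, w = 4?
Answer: 8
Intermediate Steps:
u(G, J) = 4 - J
Y(m, z) = -2*m
f(A) = -28 - 4*A (f(A) = -4*((2 + (4 - 1*(-1))) + A) = -4*((2 + (4 + 1)) + A) = -4*((2 + 5) + A) = -4*(7 + A) = -28 - 4*A)
f(1)/(2 + Y(3, -4)) = (-28 - 4*1)/(2 - 2*3) = (-28 - 4)/(2 - 6) = -32/(-4) = -¼*(-32) = 8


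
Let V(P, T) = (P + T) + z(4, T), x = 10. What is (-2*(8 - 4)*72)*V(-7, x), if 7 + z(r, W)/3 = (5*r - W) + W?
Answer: -24192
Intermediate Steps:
z(r, W) = -21 + 15*r (z(r, W) = -21 + 3*((5*r - W) + W) = -21 + 3*((-W + 5*r) + W) = -21 + 3*(5*r) = -21 + 15*r)
V(P, T) = 39 + P + T (V(P, T) = (P + T) + (-21 + 15*4) = (P + T) + (-21 + 60) = (P + T) + 39 = 39 + P + T)
(-2*(8 - 4)*72)*V(-7, x) = (-2*(8 - 4)*72)*(39 - 7 + 10) = (-2*4*72)*42 = -8*72*42 = -576*42 = -24192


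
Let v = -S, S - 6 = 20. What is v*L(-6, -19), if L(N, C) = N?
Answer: 156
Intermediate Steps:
S = 26 (S = 6 + 20 = 26)
v = -26 (v = -1*26 = -26)
v*L(-6, -19) = -26*(-6) = 156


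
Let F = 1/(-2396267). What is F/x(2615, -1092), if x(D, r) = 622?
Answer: -1/1490478074 ≈ -6.7093e-10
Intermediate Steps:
F = -1/2396267 ≈ -4.1732e-7
F/x(2615, -1092) = -1/2396267/622 = -1/2396267*1/622 = -1/1490478074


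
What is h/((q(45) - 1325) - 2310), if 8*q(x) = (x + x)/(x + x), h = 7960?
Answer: -63680/29079 ≈ -2.1899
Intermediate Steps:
q(x) = 1/8 (q(x) = ((x + x)/(x + x))/8 = ((2*x)/((2*x)))/8 = ((2*x)*(1/(2*x)))/8 = (1/8)*1 = 1/8)
h/((q(45) - 1325) - 2310) = 7960/((1/8 - 1325) - 2310) = 7960/(-10599/8 - 2310) = 7960/(-29079/8) = 7960*(-8/29079) = -63680/29079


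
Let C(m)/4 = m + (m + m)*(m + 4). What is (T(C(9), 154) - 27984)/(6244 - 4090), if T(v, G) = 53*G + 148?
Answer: -3279/359 ≈ -9.1337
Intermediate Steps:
C(m) = 4*m + 8*m*(4 + m) (C(m) = 4*(m + (m + m)*(m + 4)) = 4*(m + (2*m)*(4 + m)) = 4*(m + 2*m*(4 + m)) = 4*m + 8*m*(4 + m))
T(v, G) = 148 + 53*G
(T(C(9), 154) - 27984)/(6244 - 4090) = ((148 + 53*154) - 27984)/(6244 - 4090) = ((148 + 8162) - 27984)/2154 = (8310 - 27984)*(1/2154) = -19674*1/2154 = -3279/359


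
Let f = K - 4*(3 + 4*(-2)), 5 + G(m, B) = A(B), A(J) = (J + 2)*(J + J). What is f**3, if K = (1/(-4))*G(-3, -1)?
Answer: 658503/64 ≈ 10289.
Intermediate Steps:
A(J) = 2*J*(2 + J) (A(J) = (2 + J)*(2*J) = 2*J*(2 + J))
G(m, B) = -5 + 2*B*(2 + B)
K = 7/4 (K = (1/(-4))*(-5 + 2*(-1)*(2 - 1)) = (1*(-1/4))*(-5 + 2*(-1)*1) = -(-5 - 2)/4 = -1/4*(-7) = 7/4 ≈ 1.7500)
f = 87/4 (f = 7/4 - 4*(3 + 4*(-2)) = 7/4 - 4*(3 - 8) = 7/4 - 4*(-5) = 7/4 + 20 = 87/4 ≈ 21.750)
f**3 = (87/4)**3 = 658503/64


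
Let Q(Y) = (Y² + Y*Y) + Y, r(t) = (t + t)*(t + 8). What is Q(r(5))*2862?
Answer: 97107660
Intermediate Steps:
r(t) = 2*t*(8 + t) (r(t) = (2*t)*(8 + t) = 2*t*(8 + t))
Q(Y) = Y + 2*Y² (Q(Y) = (Y² + Y²) + Y = 2*Y² + Y = Y + 2*Y²)
Q(r(5))*2862 = ((2*5*(8 + 5))*(1 + 2*(2*5*(8 + 5))))*2862 = ((2*5*13)*(1 + 2*(2*5*13)))*2862 = (130*(1 + 2*130))*2862 = (130*(1 + 260))*2862 = (130*261)*2862 = 33930*2862 = 97107660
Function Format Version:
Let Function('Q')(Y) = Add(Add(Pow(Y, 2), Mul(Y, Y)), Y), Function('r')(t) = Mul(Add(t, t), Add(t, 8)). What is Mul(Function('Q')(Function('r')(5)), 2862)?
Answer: 97107660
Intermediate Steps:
Function('r')(t) = Mul(2, t, Add(8, t)) (Function('r')(t) = Mul(Mul(2, t), Add(8, t)) = Mul(2, t, Add(8, t)))
Function('Q')(Y) = Add(Y, Mul(2, Pow(Y, 2))) (Function('Q')(Y) = Add(Add(Pow(Y, 2), Pow(Y, 2)), Y) = Add(Mul(2, Pow(Y, 2)), Y) = Add(Y, Mul(2, Pow(Y, 2))))
Mul(Function('Q')(Function('r')(5)), 2862) = Mul(Mul(Mul(2, 5, Add(8, 5)), Add(1, Mul(2, Mul(2, 5, Add(8, 5))))), 2862) = Mul(Mul(Mul(2, 5, 13), Add(1, Mul(2, Mul(2, 5, 13)))), 2862) = Mul(Mul(130, Add(1, Mul(2, 130))), 2862) = Mul(Mul(130, Add(1, 260)), 2862) = Mul(Mul(130, 261), 2862) = Mul(33930, 2862) = 97107660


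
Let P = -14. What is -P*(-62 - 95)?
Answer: -2198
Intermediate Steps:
-P*(-62 - 95) = -(-14)*(-62 - 95) = -(-14)*(-157) = -1*2198 = -2198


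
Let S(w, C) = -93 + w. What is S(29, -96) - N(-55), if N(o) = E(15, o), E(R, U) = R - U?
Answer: -134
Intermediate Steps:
N(o) = 15 - o
S(29, -96) - N(-55) = (-93 + 29) - (15 - 1*(-55)) = -64 - (15 + 55) = -64 - 1*70 = -64 - 70 = -134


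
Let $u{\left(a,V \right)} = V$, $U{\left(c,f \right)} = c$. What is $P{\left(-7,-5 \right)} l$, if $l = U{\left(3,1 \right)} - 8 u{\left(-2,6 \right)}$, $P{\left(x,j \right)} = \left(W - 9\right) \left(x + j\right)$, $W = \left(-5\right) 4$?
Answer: $-15660$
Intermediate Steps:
$W = -20$
$P{\left(x,j \right)} = - 29 j - 29 x$ ($P{\left(x,j \right)} = \left(-20 - 9\right) \left(x + j\right) = - 29 \left(j + x\right) = - 29 j - 29 x$)
$l = -45$ ($l = 3 - 48 = -45$)
$P{\left(-7,-5 \right)} l = \left(\left(-29\right) \left(-5\right) - -203\right) \left(-45\right) = \left(145 + 203\right) \left(-45\right) = 348 \left(-45\right) = -15660$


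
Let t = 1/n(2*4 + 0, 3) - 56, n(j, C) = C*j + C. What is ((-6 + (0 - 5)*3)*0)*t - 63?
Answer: -63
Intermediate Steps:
n(j, C) = C + C*j
t = -1511/27 (t = 1/(3*(1 + (2*4 + 0))) - 56 = 1/(3*(1 + (8 + 0))) - 56 = 1/(3*(1 + 8)) - 56 = 1/(3*9) - 56 = 1/27 - 56 = -1511/27 ≈ -55.963)
((-6 + (0 - 5)*3)*0)*t - 63 = ((-6 + (0 - 5)*3)*0)*(-1511/27) - 63 = ((-6 - 5*3)*0)*(-1511/27) - 63 = ((-6 - 15)*0)*(-1511/27) - 63 = -21*0*(-1511/27) - 63 = 0*(-1511/27) - 63 = 0 - 63 = -63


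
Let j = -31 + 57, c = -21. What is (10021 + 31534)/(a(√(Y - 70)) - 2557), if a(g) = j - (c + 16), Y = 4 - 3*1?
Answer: -41555/2526 ≈ -16.451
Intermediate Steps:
Y = 1 (Y = 4 - 3 = 1)
j = 26
a(g) = 31 (a(g) = 26 - (-21 + 16) = 26 - 1*(-5) = 26 + 5 = 31)
(10021 + 31534)/(a(√(Y - 70)) - 2557) = (10021 + 31534)/(31 - 2557) = 41555/(-2526) = 41555*(-1/2526) = -41555/2526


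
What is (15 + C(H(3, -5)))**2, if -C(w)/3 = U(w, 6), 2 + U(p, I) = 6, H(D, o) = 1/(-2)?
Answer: 9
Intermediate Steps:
H(D, o) = -1/2 (H(D, o) = 1*(-1/2) = -1/2)
U(p, I) = 4 (U(p, I) = -2 + 6 = 4)
C(w) = -12 (C(w) = -3*4 = -12)
(15 + C(H(3, -5)))**2 = (15 - 12)**2 = 3**2 = 9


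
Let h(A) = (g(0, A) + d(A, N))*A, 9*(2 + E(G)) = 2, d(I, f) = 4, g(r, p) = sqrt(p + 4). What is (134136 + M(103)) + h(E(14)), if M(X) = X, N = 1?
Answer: 1208087/9 - 32*sqrt(5)/27 ≈ 1.3423e+5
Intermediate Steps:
g(r, p) = sqrt(4 + p)
E(G) = -16/9 (E(G) = -2 + (1/9)*2 = -2 + 2/9 = -16/9)
h(A) = A*(4 + sqrt(4 + A)) (h(A) = (sqrt(4 + A) + 4)*A = (4 + sqrt(4 + A))*A = A*(4 + sqrt(4 + A)))
(134136 + M(103)) + h(E(14)) = (134136 + 103) - 16*(4 + sqrt(4 - 16/9))/9 = 134239 - 16*(4 + sqrt(20/9))/9 = 134239 - 16*(4 + 2*sqrt(5)/3)/9 = 134239 + (-64/9 - 32*sqrt(5)/27) = 1208087/9 - 32*sqrt(5)/27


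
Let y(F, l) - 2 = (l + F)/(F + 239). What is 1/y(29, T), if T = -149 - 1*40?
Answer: 67/94 ≈ 0.71277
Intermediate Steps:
T = -189 (T = -149 - 40 = -189)
y(F, l) = 2 + (F + l)/(239 + F) (y(F, l) = 2 + (l + F)/(F + 239) = 2 + (F + l)/(239 + F))
1/y(29, T) = 1/((478 - 189 + 3*29)/(239 + 29)) = 1/((478 - 189 + 87)/268) = 1/((1/268)*376) = 1/(94/67) = 67/94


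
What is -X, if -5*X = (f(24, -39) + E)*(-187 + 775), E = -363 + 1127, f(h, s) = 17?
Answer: 459228/5 ≈ 91846.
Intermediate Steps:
E = 764
X = -459228/5 (X = -(17 + 764)*(-187 + 775)/5 = -781*588/5 = -1/5*459228 = -459228/5 ≈ -91846.)
-X = -1*(-459228/5) = 459228/5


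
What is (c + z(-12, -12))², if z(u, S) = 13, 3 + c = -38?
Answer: 784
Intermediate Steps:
c = -41 (c = -3 - 38 = -41)
(c + z(-12, -12))² = (-41 + 13)² = (-28)² = 784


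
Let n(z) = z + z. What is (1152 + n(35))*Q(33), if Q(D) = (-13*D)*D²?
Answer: -570895182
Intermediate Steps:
n(z) = 2*z
Q(D) = -13*D³
(1152 + n(35))*Q(33) = (1152 + 2*35)*(-13*33³) = (1152 + 70)*(-13*35937) = 1222*(-467181) = -570895182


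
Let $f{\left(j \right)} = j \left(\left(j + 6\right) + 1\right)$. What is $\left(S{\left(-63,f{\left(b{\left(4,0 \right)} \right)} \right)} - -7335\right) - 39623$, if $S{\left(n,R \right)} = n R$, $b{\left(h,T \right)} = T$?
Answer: $-32288$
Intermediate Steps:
$f{\left(j \right)} = j \left(7 + j\right)$ ($f{\left(j \right)} = j \left(\left(6 + j\right) + 1\right) = j \left(7 + j\right)$)
$S{\left(n,R \right)} = R n$
$\left(S{\left(-63,f{\left(b{\left(4,0 \right)} \right)} \right)} - -7335\right) - 39623 = \left(0 \left(7 + 0\right) \left(-63\right) - -7335\right) - 39623 = \left(0 \cdot 7 \left(-63\right) + 7335\right) - 39623 = \left(0 \left(-63\right) + 7335\right) - 39623 = \left(0 + 7335\right) - 39623 = 7335 - 39623 = -32288$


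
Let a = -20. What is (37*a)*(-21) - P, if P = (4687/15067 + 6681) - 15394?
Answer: 365415264/15067 ≈ 24253.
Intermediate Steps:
P = -131274084/15067 (P = (4687*(1/15067) + 6681) - 15394 = (4687/15067 + 6681) - 15394 = 100667314/15067 - 15394 = -131274084/15067 ≈ -8712.7)
(37*a)*(-21) - P = (37*(-20))*(-21) - 1*(-131274084/15067) = -740*(-21) + 131274084/15067 = 15540 + 131274084/15067 = 365415264/15067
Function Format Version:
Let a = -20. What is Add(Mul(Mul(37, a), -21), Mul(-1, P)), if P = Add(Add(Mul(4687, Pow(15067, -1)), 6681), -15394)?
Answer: Rational(365415264, 15067) ≈ 24253.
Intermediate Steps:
P = Rational(-131274084, 15067) (P = Add(Add(Mul(4687, Rational(1, 15067)), 6681), -15394) = Add(Add(Rational(4687, 15067), 6681), -15394) = Add(Rational(100667314, 15067), -15394) = Rational(-131274084, 15067) ≈ -8712.7)
Add(Mul(Mul(37, a), -21), Mul(-1, P)) = Add(Mul(Mul(37, -20), -21), Mul(-1, Rational(-131274084, 15067))) = Add(Mul(-740, -21), Rational(131274084, 15067)) = Add(15540, Rational(131274084, 15067)) = Rational(365415264, 15067)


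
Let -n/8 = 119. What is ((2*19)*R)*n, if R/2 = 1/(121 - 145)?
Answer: 9044/3 ≈ 3014.7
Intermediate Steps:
n = -952 (n = -8*119 = -952)
R = -1/12 (R = 2/(121 - 145) = 2/(-24) = 2*(-1/24) = -1/12 ≈ -0.083333)
((2*19)*R)*n = ((2*19)*(-1/12))*(-952) = (38*(-1/12))*(-952) = -19/6*(-952) = 9044/3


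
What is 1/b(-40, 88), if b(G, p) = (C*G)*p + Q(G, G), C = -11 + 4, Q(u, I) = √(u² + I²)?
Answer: 77/1897270 - √2/15178160 ≈ 4.0491e-5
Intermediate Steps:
Q(u, I) = √(I² + u²)
C = -7
b(G, p) = √2*√(G²) - 7*G*p (b(G, p) = (-7*G)*p + √(G² + G²) = -7*G*p + √(2*G²) = -7*G*p + √2*√(G²) = √2*√(G²) - 7*G*p)
1/b(-40, 88) = 1/(√2*√((-40)²) - 7*(-40)*88) = 1/(√2*√1600 + 24640) = 1/(√2*40 + 24640) = 1/(40*√2 + 24640) = 1/(24640 + 40*√2)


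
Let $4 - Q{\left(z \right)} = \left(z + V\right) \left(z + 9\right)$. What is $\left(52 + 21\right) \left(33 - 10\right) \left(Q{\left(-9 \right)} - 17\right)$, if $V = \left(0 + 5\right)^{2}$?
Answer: $-21827$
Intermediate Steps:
$V = 25$ ($V = 5^{2} = 25$)
$Q{\left(z \right)} = 4 - \left(9 + z\right) \left(25 + z\right)$ ($Q{\left(z \right)} = 4 - \left(z + 25\right) \left(z + 9\right) = 4 - \left(25 + z\right) \left(9 + z\right) = 4 - \left(9 + z\right) \left(25 + z\right)$)
$\left(52 + 21\right) \left(33 - 10\right) \left(Q{\left(-9 \right)} - 17\right) = \left(52 + 21\right) \left(33 - 10\right) \left(\left(-221 - \left(-9\right)^{2} - -306\right) - 17\right) = 73 \cdot 23 \left(\left(-221 - 81 + 306\right) - 17\right) = 1679 \left(\left(-221 - 81 + 306\right) - 17\right) = 1679 \left(4 - 17\right) = 1679 \left(-13\right) = -21827$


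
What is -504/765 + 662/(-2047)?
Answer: -170902/173995 ≈ -0.98222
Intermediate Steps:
-504/765 + 662/(-2047) = -504*1/765 + 662*(-1/2047) = -56/85 - 662/2047 = -170902/173995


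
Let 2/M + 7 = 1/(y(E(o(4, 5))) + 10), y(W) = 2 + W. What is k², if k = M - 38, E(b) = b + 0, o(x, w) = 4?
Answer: 18062500/12321 ≈ 1466.0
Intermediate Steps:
E(b) = b
M = -32/111 (M = 2/(-7 + 1/((2 + 4) + 10)) = 2/(-7 + 1/(6 + 10)) = 2/(-7 + 1/16) = 2/(-111/16) = 2*(-16/111) = -32/111 ≈ -0.28829)
k = -4250/111 (k = -32/111 - 38 = -4250/111 ≈ -38.288)
k² = (-4250/111)² = 18062500/12321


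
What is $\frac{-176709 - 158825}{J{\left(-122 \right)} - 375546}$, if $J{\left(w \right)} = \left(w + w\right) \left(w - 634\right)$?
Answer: $\frac{167767}{95541} \approx 1.756$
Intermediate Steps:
$J{\left(w \right)} = 2 w \left(-634 + w\right)$
$\frac{-176709 - 158825}{J{\left(-122 \right)} - 375546} = \frac{-176709 - 158825}{2 \left(-122\right) \left(-634 - 122\right) - 375546} = - \frac{335534}{2 \left(-122\right) \left(-756\right) - 375546} = - \frac{335534}{184464 - 375546} = - \frac{335534}{-191082} = \left(-335534\right) \left(- \frac{1}{191082}\right) = \frac{167767}{95541}$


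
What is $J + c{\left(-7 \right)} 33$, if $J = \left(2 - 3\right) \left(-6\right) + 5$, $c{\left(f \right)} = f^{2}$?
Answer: $1628$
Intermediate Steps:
$J = 11$ ($J = \left(2 - 3\right) \left(-6\right) + 5 = \left(-1\right) \left(-6\right) + 5 = 6 + 5 = 11$)
$J + c{\left(-7 \right)} 33 = 11 + \left(-7\right)^{2} \cdot 33 = 11 + 49 \cdot 33 = 11 + 1617 = 1628$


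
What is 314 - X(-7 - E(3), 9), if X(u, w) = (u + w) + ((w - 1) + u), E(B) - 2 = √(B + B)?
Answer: 315 + 2*√6 ≈ 319.90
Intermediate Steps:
E(B) = 2 + √2*√B (E(B) = 2 + √(B + B) = 2 + √(2*B) = 2 + √2*√B)
X(u, w) = -1 + 2*u + 2*w (X(u, w) = (u + w) + ((-1 + w) + u) = (u + w) + (-1 + u + w) = -1 + 2*u + 2*w)
314 - X(-7 - E(3), 9) = 314 - (-1 + 2*(-7 - (2 + √2*√3)) + 2*9) = 314 - (-1 + 2*(-7 - (2 + √6)) + 18) = 314 - (-1 + 2*(-7 + (-2 - √6)) + 18) = 314 - (-1 + 2*(-9 - √6) + 18) = 314 - (-1 + (-18 - 2*√6) + 18) = 314 - (-1 - 2*√6) = 314 + (1 + 2*√6) = 315 + 2*√6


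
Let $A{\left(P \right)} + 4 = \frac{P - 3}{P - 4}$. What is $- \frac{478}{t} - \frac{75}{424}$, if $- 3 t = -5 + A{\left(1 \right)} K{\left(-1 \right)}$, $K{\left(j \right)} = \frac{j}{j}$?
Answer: $- \frac{1825923}{10600} \approx -172.26$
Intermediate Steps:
$K{\left(j \right)} = 1$
$A{\left(P \right)} = -4 + \frac{-3 + P}{-4 + P}$ ($A{\left(P \right)} = -4 + \frac{P - 3}{P - 4} = -4 + \frac{-3 + P}{-4 + P}$)
$t = \frac{25}{9}$ ($t = - \frac{-5 + \frac{13 - 3}{-4 + 1} \cdot 1}{3} = - \frac{-5 + \frac{13 - 3}{-3} \cdot 1}{3} = - \frac{-5 + \left(- \frac{1}{3}\right) 10 \cdot 1}{3} = - \frac{-5 - \frac{10}{3}}{3} = \left(- \frac{1}{3}\right) \left(- \frac{25}{3}\right) = \frac{25}{9} \approx 2.7778$)
$- \frac{478}{t} - \frac{75}{424} = - \frac{478}{\frac{25}{9}} - \frac{75}{424} = \left(-478\right) \frac{9}{25} - \frac{75}{424} = - \frac{4302}{25} - \frac{75}{424} = - \frac{1825923}{10600}$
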